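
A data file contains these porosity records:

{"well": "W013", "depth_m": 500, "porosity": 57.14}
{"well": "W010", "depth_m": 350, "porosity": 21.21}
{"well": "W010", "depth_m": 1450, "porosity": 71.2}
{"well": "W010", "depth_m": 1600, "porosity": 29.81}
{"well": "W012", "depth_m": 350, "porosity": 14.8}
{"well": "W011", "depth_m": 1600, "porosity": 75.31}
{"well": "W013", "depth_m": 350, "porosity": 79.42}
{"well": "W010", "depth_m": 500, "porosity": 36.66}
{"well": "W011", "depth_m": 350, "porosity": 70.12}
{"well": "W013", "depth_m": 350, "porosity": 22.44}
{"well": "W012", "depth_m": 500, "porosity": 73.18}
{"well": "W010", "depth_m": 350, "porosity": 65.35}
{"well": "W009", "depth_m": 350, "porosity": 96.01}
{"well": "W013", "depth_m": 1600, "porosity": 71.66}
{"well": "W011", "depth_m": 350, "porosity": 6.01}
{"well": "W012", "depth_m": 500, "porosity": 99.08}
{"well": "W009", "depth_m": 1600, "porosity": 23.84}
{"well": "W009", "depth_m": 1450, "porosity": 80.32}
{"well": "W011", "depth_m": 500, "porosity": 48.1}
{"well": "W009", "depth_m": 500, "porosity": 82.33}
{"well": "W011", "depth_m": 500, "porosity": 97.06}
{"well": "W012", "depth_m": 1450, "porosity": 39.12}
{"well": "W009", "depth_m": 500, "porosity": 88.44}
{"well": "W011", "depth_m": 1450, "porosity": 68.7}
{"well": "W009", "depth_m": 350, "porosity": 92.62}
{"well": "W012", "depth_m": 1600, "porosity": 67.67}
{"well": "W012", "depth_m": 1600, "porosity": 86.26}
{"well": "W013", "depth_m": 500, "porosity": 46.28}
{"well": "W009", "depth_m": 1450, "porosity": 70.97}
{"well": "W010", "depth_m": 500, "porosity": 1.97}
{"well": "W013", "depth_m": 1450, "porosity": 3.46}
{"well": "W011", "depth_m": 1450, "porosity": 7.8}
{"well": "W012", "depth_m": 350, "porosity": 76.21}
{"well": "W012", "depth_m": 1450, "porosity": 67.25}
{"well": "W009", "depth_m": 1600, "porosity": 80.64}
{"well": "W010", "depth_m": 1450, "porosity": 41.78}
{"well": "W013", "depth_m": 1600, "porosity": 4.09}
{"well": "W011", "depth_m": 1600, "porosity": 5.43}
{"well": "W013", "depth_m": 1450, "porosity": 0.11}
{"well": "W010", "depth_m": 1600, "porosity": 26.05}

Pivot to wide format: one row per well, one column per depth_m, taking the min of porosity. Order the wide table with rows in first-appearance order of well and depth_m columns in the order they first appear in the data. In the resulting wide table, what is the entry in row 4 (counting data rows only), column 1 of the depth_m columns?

With rows in first-appearance order of well, row 4 is well=W011. depth_m columns in first-appearance order: 500, 350, 1450, 1600; column 1 is 500.
Long rows with well=W011, depth_m=500: min(48.1, 97.06) = 48.1.

48.1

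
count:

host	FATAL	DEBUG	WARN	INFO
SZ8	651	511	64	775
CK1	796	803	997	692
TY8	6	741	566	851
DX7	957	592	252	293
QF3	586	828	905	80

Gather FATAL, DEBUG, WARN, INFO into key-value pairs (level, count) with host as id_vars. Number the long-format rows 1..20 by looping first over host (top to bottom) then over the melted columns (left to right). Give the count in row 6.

20 rows total (5 × 4). Row 6: index ⌊(6-1)/4⌋ = 1 into host → CK1; (6-1) mod 4 = 1 into the melted columns → DEBUG.
So row 6 is (CK1, DEBUG, 803); count = 803.

803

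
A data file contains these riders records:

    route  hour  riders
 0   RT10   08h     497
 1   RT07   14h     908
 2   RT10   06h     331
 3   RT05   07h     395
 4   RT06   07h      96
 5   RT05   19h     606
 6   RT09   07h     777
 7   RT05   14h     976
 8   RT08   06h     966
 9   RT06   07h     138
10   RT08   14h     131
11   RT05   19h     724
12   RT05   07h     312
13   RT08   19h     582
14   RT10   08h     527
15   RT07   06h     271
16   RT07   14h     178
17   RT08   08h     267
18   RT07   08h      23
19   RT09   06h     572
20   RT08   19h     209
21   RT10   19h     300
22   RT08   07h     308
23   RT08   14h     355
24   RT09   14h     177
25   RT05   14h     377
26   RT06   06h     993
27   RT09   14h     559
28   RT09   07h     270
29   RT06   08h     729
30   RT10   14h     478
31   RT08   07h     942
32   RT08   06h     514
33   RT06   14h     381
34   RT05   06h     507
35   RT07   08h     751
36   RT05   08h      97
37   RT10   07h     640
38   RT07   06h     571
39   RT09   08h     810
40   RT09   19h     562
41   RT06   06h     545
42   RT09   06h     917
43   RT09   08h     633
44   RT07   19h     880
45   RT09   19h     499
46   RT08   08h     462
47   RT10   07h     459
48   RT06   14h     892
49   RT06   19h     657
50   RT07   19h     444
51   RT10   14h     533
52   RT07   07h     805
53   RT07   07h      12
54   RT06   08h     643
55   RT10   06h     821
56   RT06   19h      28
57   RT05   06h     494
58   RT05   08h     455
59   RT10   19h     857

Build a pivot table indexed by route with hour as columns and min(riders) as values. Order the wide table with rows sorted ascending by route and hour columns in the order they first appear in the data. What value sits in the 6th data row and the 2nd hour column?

478

With rows sorted ascending by route, row 6 is route=RT10. hour columns in first-appearance order: 08h, 14h, 06h, 07h, 19h; column 2 is 14h.
Long rows with route=RT10, hour=14h: min(478, 533) = 478.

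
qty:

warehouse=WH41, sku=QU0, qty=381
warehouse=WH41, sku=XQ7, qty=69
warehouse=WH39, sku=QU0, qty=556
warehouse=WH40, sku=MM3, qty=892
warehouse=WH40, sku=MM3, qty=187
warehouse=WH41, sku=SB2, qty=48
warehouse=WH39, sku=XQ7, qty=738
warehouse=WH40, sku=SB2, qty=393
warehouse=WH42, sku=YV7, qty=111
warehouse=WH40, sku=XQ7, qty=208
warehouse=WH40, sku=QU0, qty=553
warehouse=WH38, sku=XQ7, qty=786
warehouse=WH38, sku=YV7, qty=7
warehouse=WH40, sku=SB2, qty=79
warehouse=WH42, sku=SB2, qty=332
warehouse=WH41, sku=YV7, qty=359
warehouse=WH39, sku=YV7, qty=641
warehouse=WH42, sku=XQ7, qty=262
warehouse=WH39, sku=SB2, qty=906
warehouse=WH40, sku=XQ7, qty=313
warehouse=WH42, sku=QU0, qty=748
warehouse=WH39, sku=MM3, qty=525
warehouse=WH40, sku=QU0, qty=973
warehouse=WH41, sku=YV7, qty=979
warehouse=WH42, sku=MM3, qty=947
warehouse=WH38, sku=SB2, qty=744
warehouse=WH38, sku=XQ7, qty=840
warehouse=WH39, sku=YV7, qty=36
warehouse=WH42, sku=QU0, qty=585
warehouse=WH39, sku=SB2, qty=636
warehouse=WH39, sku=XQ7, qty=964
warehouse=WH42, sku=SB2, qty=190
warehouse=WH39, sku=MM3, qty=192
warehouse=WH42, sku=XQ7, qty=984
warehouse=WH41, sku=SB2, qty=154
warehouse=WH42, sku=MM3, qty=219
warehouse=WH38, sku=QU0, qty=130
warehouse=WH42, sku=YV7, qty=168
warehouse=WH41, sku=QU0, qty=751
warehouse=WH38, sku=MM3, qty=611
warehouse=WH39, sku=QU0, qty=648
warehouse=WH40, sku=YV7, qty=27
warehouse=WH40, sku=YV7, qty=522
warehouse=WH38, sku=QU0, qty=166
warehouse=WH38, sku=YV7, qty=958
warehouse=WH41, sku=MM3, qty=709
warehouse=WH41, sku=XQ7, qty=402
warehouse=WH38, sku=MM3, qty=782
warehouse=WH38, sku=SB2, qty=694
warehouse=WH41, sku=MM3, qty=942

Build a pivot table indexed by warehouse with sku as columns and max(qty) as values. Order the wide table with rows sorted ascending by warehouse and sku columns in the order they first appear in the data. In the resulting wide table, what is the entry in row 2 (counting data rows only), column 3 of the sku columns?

With rows sorted ascending by warehouse, row 2 is warehouse=WH39. sku columns in first-appearance order: QU0, XQ7, MM3, SB2, YV7; column 3 is MM3.
Long rows with warehouse=WH39, sku=MM3: max(525, 192) = 525.

525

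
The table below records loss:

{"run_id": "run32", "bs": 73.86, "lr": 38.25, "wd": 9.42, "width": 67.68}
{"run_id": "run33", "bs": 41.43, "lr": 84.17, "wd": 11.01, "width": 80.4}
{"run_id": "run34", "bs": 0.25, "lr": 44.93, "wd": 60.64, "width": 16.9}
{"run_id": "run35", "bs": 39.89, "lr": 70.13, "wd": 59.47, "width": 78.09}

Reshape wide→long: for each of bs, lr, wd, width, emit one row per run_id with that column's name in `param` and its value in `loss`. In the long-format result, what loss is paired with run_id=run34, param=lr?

Unpivoting turns each (run_id, wide-column) pair into one long row.
The wide cell at row run34, column lr holds 44.93, so the long row (run34, lr) has loss=44.93.

44.93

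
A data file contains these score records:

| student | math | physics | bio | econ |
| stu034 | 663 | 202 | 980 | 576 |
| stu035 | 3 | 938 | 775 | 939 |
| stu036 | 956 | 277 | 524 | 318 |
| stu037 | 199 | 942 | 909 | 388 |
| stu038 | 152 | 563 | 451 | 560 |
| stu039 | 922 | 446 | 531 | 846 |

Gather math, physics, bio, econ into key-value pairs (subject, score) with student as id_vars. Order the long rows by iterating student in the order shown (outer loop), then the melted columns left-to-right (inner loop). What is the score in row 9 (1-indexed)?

956

24 rows total (6 × 4). Row 9: index ⌊(9-1)/4⌋ = 2 into student → stu036; (9-1) mod 4 = 0 into the melted columns → math.
So row 9 is (stu036, math, 956); score = 956.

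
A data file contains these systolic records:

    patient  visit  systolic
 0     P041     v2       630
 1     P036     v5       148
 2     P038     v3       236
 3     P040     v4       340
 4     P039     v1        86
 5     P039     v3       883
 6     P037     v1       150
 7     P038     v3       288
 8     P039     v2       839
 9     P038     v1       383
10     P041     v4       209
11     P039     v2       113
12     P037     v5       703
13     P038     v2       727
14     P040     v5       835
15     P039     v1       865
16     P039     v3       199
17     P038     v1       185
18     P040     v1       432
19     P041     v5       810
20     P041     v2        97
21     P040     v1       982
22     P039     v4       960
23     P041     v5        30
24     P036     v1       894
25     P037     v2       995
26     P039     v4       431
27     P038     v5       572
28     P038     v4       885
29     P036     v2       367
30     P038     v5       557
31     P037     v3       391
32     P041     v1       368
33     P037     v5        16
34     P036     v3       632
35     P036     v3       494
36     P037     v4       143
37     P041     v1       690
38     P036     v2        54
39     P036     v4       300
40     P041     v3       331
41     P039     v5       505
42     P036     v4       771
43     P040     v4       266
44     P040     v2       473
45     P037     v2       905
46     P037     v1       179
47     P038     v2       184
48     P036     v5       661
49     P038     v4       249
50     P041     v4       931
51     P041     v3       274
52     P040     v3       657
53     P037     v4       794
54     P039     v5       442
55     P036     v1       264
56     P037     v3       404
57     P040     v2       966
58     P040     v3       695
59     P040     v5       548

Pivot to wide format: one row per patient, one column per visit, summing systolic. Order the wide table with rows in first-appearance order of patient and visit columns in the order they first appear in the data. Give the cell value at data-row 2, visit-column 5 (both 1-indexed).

1158

With rows in first-appearance order of patient, row 2 is patient=P036. visit columns in first-appearance order: v2, v5, v3, v4, v1; column 5 is v1.
Long rows with patient=P036, visit=v1: 894 + 264 = 1158.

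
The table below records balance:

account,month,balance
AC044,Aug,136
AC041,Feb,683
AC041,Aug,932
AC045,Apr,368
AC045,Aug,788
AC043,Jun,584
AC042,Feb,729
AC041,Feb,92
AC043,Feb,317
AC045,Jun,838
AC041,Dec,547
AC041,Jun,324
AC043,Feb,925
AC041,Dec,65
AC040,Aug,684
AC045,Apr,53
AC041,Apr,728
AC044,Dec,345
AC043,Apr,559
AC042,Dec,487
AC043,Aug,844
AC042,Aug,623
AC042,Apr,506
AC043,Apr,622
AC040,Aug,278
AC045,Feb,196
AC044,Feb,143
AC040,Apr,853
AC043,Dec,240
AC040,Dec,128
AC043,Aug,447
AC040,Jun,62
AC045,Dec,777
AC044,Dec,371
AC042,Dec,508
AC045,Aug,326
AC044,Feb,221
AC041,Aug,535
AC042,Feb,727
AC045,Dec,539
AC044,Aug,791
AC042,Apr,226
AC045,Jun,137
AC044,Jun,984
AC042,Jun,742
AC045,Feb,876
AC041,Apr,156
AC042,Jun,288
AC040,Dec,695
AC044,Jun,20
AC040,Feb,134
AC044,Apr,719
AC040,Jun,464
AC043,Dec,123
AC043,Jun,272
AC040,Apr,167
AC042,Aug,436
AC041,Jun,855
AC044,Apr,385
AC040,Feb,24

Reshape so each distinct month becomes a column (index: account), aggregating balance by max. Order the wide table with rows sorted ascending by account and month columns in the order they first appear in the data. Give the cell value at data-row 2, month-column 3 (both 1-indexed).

728

With rows sorted ascending by account, row 2 is account=AC041. month columns in first-appearance order: Aug, Feb, Apr, Jun, Dec; column 3 is Apr.
Long rows with account=AC041, month=Apr: max(728, 156) = 728.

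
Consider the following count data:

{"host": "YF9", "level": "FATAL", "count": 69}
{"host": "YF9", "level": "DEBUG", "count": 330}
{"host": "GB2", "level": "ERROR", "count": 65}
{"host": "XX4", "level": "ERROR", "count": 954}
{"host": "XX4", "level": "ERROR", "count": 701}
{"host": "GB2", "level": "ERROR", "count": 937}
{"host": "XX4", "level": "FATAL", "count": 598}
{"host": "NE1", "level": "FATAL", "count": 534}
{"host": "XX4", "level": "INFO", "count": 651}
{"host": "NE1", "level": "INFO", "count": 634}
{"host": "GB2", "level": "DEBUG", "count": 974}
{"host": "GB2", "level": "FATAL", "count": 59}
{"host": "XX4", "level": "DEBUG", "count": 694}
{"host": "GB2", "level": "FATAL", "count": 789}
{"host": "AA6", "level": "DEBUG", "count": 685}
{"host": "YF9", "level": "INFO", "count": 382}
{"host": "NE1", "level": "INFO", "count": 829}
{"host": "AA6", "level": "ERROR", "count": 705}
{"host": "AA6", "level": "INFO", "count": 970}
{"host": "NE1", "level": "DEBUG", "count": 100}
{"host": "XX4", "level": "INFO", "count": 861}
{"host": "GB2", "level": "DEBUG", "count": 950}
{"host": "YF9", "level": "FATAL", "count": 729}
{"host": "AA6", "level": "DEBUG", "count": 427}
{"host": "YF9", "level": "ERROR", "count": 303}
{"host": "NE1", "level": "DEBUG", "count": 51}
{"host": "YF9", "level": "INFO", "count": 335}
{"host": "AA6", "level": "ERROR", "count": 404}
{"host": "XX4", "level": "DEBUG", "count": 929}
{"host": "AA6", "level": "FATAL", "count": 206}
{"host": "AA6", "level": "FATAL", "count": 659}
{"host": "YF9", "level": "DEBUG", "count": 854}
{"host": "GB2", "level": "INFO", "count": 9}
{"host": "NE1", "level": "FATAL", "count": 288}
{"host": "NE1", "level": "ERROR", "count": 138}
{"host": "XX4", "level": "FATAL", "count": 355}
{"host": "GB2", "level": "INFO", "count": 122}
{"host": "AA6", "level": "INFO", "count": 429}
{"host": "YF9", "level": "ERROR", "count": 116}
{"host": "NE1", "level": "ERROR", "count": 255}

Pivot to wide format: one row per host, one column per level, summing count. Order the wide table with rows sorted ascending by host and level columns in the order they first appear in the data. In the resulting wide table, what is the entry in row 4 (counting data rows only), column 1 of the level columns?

With rows sorted ascending by host, row 4 is host=XX4. level columns in first-appearance order: FATAL, DEBUG, ERROR, INFO; column 1 is FATAL.
Long rows with host=XX4, level=FATAL: 598 + 355 = 953.

953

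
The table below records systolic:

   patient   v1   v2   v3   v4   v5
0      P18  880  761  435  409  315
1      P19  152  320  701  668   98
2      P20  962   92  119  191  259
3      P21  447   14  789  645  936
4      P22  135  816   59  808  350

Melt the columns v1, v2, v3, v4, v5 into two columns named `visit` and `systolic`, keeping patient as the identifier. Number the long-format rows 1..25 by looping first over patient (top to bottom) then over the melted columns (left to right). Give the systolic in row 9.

668

25 rows total (5 × 5). Row 9: index ⌊(9-1)/5⌋ = 1 into patient → P19; (9-1) mod 5 = 3 into the melted columns → v4.
So row 9 is (P19, v4, 668); systolic = 668.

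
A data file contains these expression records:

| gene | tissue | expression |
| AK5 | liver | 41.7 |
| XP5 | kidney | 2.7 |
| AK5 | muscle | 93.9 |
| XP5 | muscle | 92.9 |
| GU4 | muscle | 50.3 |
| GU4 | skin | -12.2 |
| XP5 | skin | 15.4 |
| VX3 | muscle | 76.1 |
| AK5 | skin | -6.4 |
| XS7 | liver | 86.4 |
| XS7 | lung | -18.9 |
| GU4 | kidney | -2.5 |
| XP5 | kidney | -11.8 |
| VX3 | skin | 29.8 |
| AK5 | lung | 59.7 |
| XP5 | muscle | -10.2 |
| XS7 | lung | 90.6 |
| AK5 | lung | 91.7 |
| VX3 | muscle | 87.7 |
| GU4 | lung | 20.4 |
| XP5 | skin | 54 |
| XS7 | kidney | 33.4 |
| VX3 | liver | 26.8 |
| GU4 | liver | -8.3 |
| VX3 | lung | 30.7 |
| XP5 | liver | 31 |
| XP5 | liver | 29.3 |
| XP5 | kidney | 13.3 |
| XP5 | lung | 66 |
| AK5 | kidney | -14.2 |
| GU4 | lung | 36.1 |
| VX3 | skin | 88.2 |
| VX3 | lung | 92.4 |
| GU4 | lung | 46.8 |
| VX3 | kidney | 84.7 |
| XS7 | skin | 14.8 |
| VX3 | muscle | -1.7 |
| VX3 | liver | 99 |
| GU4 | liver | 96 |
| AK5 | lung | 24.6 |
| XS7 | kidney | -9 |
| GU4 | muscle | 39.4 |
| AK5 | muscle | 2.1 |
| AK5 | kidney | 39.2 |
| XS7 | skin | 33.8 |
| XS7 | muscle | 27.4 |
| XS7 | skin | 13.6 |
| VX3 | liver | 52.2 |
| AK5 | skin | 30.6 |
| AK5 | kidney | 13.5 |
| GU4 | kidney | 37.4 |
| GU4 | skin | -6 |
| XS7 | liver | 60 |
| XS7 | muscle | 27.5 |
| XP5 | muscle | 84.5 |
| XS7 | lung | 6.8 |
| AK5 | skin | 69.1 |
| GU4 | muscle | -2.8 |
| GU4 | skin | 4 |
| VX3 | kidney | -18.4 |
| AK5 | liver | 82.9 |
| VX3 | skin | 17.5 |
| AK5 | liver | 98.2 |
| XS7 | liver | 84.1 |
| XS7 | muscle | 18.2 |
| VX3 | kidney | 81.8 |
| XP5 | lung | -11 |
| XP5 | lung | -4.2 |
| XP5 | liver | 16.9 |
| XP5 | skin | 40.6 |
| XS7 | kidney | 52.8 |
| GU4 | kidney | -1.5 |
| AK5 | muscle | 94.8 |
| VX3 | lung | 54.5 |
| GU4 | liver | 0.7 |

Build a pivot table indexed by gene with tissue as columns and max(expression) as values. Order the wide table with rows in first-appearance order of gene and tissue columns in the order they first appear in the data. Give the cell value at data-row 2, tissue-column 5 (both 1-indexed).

With rows in first-appearance order of gene, row 2 is gene=XP5. tissue columns in first-appearance order: liver, kidney, muscle, skin, lung; column 5 is lung.
Long rows with gene=XP5, tissue=lung: max(66, -11, -4.2) = 66.

66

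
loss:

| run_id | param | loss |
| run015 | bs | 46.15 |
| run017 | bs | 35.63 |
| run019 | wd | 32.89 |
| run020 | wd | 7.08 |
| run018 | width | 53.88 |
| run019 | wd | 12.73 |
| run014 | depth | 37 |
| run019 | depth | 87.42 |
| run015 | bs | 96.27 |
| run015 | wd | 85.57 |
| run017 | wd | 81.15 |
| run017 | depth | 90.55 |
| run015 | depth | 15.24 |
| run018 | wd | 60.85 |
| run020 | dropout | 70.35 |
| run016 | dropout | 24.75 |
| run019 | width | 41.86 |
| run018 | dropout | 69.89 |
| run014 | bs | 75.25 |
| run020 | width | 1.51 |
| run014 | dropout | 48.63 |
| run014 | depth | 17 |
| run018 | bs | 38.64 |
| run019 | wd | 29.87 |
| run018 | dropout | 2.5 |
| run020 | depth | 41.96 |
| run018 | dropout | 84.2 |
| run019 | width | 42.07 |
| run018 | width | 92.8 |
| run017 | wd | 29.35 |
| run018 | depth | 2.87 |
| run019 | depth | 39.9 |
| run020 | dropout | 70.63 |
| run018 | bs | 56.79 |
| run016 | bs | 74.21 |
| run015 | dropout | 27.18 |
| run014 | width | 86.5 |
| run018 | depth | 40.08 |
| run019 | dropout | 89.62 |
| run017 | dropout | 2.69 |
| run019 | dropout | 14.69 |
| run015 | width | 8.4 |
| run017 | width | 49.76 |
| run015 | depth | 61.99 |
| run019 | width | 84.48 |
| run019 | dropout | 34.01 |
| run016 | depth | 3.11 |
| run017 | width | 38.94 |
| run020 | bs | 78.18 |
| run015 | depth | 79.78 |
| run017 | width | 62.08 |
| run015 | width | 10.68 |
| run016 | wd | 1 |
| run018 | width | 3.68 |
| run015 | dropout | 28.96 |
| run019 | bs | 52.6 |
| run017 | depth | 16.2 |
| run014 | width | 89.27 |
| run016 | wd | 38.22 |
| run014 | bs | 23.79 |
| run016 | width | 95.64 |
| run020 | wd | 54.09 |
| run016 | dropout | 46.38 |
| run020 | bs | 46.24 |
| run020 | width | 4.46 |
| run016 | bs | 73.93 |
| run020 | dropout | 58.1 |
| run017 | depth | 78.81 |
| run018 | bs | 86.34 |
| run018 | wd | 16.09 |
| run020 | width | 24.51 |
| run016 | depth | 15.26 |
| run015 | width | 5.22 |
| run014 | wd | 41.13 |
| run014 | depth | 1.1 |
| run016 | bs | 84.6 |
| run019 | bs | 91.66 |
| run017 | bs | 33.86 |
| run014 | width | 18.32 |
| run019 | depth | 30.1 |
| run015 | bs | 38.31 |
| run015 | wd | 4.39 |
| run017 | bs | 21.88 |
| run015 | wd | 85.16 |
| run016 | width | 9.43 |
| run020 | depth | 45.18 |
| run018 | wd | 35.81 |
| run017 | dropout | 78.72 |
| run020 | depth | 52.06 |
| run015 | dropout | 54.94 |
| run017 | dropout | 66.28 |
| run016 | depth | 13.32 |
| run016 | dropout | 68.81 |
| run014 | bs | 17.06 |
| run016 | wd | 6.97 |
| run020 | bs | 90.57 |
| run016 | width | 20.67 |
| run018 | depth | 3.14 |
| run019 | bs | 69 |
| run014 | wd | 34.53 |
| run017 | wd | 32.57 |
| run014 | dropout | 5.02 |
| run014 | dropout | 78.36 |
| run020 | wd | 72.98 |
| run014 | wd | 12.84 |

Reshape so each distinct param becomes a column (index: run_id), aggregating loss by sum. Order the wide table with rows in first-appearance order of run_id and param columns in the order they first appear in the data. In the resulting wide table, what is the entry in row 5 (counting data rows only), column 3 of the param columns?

With rows in first-appearance order of run_id, row 5 is run_id=run018. param columns in first-appearance order: bs, wd, width, depth, dropout; column 3 is width.
Long rows with run_id=run018, param=width: 53.88 + 92.8 + 3.68 = 150.36.

150.36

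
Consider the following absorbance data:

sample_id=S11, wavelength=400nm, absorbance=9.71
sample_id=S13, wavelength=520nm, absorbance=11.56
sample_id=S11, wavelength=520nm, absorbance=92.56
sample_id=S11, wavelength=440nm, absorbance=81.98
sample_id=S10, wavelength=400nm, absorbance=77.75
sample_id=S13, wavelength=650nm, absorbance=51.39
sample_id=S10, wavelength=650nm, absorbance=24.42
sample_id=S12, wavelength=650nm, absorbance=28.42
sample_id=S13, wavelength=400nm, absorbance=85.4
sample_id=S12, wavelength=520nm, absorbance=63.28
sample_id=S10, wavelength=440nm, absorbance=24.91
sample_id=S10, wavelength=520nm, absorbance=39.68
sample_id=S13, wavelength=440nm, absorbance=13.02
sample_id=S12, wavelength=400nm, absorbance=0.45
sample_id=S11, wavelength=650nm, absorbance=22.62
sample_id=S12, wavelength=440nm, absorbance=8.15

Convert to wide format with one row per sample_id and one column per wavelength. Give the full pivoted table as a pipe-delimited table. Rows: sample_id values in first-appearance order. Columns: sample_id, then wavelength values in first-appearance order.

| sample_id | 400nm | 520nm | 440nm | 650nm |
| S11 | 9.71 | 92.56 | 81.98 | 22.62 |
| S13 | 85.4 | 11.56 | 13.02 | 51.39 |
| S10 | 77.75 | 39.68 | 24.91 | 24.42 |
| S12 | 0.45 | 63.28 | 8.15 | 28.42 |

Columns: sample_id plus the 4 distinct wavelength values (400nm, 520nm, 440nm, 650nm).
For example, row S11 column 400nm takes absorbance=9.71 from the long row (S11, 400nm).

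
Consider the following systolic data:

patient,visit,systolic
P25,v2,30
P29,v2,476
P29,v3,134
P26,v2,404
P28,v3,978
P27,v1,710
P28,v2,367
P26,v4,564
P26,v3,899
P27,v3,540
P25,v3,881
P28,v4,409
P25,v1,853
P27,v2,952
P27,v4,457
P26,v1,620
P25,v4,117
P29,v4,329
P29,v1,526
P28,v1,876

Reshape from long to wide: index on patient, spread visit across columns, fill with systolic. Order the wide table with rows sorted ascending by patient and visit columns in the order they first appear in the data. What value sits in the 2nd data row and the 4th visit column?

With rows sorted ascending by patient, row 2 is patient=P26. visit columns in first-appearance order: v2, v3, v1, v4; column 4 is v4.
Long rows with patient=P26, visit=v4: systolic = 564.

564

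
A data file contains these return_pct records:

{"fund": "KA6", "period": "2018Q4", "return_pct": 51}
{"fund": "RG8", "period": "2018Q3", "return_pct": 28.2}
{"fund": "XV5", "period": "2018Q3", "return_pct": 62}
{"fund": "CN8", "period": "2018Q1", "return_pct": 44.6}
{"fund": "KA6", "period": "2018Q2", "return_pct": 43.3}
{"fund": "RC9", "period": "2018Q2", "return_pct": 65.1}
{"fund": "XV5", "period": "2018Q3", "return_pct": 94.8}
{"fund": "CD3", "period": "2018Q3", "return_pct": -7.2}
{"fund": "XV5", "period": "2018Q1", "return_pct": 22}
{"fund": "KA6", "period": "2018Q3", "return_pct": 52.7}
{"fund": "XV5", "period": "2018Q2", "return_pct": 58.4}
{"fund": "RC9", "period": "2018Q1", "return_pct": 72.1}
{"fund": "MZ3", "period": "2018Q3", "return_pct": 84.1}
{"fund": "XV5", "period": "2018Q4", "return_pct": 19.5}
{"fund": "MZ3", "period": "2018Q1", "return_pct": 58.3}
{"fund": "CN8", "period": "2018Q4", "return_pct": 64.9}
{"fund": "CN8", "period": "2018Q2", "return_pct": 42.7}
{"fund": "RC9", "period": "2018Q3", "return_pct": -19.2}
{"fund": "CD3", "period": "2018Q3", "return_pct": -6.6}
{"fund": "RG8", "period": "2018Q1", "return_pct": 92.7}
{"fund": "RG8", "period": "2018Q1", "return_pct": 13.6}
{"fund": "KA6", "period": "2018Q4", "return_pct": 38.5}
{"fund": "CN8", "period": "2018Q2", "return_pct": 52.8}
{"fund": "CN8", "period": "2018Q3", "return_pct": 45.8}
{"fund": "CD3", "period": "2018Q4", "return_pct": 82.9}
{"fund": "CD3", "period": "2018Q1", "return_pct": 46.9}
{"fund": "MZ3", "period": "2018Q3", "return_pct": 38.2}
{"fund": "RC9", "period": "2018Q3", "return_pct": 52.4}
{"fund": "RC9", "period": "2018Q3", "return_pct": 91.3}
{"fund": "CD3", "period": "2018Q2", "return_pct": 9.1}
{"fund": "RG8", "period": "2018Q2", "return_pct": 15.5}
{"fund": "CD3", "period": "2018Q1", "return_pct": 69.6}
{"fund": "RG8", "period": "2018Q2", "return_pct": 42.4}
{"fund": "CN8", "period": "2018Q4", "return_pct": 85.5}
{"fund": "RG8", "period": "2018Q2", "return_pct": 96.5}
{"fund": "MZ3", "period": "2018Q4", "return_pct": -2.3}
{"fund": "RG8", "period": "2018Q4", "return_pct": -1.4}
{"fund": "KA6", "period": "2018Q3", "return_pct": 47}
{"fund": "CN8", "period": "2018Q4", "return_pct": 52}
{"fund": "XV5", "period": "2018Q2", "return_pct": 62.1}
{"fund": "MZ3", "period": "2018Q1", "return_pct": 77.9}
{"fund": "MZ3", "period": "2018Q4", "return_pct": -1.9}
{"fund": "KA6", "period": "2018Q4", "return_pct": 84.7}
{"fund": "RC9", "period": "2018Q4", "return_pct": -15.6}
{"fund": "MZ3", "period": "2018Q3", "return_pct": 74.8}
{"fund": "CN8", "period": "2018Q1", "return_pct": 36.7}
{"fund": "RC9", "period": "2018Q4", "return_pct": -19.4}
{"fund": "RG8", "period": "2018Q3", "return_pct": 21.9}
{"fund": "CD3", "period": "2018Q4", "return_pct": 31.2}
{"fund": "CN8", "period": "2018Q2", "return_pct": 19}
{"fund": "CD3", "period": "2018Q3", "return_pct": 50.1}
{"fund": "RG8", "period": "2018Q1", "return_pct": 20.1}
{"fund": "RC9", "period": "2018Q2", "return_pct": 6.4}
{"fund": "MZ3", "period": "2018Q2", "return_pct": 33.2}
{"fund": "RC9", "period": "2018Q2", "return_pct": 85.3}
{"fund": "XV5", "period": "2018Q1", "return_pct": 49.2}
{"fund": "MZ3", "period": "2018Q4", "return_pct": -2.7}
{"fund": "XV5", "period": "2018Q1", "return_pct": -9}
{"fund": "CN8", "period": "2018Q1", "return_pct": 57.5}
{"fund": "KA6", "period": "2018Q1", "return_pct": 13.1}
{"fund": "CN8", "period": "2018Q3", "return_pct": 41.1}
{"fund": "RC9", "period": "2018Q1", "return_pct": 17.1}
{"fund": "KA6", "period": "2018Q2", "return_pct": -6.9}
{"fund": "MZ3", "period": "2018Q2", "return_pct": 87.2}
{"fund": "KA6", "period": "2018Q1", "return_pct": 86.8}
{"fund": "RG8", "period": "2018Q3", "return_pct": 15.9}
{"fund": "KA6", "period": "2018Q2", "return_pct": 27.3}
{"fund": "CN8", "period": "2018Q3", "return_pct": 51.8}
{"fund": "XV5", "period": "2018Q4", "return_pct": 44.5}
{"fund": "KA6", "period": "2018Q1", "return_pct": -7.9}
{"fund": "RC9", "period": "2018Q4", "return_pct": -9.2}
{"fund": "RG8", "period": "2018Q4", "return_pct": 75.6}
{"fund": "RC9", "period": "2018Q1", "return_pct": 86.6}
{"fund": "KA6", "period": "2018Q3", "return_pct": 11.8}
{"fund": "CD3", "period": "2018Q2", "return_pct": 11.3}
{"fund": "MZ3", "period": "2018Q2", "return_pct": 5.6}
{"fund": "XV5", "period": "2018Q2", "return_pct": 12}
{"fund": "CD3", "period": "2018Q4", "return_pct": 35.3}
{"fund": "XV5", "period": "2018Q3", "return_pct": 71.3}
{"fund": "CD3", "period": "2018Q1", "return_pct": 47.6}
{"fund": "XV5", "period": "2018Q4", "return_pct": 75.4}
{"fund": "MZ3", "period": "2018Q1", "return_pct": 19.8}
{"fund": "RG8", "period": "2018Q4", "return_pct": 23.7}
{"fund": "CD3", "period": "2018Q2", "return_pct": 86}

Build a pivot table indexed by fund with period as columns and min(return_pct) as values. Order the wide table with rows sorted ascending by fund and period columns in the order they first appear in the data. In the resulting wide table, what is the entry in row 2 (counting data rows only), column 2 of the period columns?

41.1

With rows sorted ascending by fund, row 2 is fund=CN8. period columns in first-appearance order: 2018Q4, 2018Q3, 2018Q1, 2018Q2; column 2 is 2018Q3.
Long rows with fund=CN8, period=2018Q3: min(45.8, 41.1, 51.8) = 41.1.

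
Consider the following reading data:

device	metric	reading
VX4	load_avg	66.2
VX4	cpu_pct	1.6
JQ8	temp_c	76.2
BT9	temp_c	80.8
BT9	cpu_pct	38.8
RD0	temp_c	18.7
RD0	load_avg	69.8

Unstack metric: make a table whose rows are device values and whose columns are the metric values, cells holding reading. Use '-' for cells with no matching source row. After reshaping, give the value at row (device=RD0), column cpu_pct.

No long-format row has device=RD0 and metric=cpu_pct, so the cell is -.

-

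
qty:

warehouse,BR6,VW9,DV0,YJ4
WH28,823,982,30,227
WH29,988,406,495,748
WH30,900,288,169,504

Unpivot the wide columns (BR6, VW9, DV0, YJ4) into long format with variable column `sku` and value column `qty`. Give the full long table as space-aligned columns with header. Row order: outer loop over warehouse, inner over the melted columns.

Each (warehouse, column) pair becomes one row: 3 × 4 = 12 rows.
For example, (WH28, BR6) → qty=823.

warehouse  sku  qty
WH28       BR6  823
WH28       VW9  982
WH28       DV0  30 
WH28       YJ4  227
WH29       BR6  988
WH29       VW9  406
WH29       DV0  495
WH29       YJ4  748
WH30       BR6  900
WH30       VW9  288
WH30       DV0  169
WH30       YJ4  504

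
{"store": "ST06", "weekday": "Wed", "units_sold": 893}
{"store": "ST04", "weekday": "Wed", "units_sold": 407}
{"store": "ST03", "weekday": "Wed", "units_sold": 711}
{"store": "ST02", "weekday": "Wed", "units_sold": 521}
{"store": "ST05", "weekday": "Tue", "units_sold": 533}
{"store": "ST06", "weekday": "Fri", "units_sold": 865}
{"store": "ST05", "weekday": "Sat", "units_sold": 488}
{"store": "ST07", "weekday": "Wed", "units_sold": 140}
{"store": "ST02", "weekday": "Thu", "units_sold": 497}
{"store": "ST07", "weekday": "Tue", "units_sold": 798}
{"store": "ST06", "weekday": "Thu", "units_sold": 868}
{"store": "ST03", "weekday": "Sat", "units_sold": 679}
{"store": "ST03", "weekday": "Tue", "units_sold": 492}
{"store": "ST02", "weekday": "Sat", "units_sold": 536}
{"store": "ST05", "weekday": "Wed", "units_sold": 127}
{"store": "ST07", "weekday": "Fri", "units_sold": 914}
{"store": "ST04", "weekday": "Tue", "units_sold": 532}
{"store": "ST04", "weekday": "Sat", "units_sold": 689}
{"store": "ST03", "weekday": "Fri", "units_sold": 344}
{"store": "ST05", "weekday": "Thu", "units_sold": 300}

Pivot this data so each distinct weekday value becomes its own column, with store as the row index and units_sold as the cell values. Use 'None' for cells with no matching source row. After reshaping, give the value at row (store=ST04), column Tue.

The long row with store=ST04, weekday=Tue has units_sold=532.

532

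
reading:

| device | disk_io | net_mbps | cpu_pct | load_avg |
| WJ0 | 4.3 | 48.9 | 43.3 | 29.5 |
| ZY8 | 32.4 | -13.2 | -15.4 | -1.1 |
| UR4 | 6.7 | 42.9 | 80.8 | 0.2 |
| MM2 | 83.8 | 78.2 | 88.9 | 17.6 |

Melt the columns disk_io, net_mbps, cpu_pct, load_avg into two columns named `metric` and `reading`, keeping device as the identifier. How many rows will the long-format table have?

16

4 device values × 4 melted columns = 16 rows.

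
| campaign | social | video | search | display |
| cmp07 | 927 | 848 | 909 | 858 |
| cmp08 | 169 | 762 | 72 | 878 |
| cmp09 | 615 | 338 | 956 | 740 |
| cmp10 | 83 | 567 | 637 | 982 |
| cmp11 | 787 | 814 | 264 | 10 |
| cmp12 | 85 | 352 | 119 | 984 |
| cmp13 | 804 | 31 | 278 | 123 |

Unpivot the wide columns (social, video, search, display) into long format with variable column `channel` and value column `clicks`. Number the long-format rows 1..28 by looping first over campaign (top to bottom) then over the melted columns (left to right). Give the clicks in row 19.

264

28 rows total (7 × 4). Row 19: index ⌊(19-1)/4⌋ = 4 into campaign → cmp11; (19-1) mod 4 = 2 into the melted columns → search.
So row 19 is (cmp11, search, 264); clicks = 264.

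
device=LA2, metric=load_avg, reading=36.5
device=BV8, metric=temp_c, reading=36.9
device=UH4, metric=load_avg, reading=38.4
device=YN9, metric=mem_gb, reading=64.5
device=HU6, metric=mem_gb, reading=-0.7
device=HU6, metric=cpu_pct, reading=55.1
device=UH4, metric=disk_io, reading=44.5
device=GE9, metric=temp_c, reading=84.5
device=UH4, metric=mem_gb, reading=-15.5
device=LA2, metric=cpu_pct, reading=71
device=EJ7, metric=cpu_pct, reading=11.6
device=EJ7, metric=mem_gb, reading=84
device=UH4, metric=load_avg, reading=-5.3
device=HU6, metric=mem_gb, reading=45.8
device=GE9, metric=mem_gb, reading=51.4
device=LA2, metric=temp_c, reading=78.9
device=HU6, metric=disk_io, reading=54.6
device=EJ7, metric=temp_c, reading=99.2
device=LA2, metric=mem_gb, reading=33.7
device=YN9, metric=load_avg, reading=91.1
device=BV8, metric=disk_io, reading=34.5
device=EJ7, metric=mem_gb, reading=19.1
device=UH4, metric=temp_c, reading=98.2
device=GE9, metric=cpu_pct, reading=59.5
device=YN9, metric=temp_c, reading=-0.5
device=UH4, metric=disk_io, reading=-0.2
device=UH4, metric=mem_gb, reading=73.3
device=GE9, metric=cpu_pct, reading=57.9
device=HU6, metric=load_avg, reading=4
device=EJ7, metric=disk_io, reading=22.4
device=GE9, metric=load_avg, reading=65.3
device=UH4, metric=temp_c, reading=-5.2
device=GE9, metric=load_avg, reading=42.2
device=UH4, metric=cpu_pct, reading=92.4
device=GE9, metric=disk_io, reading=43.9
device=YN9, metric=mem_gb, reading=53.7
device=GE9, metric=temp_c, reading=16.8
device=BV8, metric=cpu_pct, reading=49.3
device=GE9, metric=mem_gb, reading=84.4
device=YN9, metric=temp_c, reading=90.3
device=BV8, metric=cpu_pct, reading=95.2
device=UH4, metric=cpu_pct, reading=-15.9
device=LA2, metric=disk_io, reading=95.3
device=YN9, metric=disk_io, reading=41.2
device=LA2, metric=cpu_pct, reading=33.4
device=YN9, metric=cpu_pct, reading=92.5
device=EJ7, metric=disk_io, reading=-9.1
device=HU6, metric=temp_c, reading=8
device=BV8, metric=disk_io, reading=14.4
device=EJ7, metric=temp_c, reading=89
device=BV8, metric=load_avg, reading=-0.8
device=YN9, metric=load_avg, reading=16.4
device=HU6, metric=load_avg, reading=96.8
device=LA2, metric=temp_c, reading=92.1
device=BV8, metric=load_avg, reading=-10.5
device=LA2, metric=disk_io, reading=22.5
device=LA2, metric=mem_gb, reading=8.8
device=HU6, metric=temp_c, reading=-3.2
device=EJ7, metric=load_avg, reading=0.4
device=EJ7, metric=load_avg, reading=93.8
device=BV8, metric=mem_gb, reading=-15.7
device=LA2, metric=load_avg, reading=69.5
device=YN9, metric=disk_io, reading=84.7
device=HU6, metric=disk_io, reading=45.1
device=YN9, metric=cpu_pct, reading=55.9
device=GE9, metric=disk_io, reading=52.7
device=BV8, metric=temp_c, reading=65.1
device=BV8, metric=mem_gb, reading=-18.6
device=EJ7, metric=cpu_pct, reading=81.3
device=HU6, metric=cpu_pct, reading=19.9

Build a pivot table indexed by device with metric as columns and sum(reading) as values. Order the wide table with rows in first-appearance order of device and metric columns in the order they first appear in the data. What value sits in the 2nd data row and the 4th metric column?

144.5

With rows in first-appearance order of device, row 2 is device=BV8. metric columns in first-appearance order: load_avg, temp_c, mem_gb, cpu_pct, disk_io; column 4 is cpu_pct.
Long rows with device=BV8, metric=cpu_pct: 49.3 + 95.2 = 144.5.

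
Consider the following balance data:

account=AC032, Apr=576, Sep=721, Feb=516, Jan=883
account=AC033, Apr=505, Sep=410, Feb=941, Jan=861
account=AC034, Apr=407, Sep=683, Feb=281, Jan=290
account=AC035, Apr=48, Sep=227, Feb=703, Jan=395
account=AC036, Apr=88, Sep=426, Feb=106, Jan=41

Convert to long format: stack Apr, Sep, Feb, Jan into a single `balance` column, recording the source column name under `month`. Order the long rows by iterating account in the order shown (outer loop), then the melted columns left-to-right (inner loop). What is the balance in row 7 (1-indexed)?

20 rows total (5 × 4). Row 7: index ⌊(7-1)/4⌋ = 1 into account → AC033; (7-1) mod 4 = 2 into the melted columns → Feb.
So row 7 is (AC033, Feb, 941); balance = 941.

941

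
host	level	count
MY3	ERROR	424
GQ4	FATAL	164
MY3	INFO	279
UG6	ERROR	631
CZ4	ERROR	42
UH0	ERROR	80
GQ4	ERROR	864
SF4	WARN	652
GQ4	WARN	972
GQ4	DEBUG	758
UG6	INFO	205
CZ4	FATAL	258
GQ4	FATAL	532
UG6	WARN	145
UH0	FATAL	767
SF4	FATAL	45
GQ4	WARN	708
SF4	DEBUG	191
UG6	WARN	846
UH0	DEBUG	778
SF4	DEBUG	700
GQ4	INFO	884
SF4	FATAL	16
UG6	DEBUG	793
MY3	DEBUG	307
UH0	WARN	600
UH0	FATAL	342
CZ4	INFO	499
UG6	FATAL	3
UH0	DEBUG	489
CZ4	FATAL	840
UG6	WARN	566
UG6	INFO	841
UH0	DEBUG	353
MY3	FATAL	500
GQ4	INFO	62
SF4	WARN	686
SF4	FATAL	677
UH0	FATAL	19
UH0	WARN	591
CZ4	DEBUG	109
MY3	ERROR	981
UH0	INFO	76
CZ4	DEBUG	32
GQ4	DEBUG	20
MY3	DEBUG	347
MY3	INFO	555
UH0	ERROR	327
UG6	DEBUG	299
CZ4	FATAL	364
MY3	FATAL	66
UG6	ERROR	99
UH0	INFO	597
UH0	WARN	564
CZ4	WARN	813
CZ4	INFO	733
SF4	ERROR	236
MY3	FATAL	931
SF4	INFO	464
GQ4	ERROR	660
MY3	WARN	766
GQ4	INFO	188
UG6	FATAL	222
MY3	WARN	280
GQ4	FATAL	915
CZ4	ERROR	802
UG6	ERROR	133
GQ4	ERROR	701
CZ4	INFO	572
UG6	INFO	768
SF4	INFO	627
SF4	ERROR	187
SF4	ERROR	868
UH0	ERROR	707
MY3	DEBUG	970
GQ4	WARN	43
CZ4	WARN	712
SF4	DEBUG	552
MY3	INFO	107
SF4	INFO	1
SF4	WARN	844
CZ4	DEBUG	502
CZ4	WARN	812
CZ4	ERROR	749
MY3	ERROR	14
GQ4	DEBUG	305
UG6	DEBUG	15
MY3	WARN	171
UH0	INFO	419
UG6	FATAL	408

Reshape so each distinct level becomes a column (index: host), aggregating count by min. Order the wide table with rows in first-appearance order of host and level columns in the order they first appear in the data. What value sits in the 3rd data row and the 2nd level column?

With rows in first-appearance order of host, row 3 is host=UG6. level columns in first-appearance order: ERROR, FATAL, INFO, WARN, DEBUG; column 2 is FATAL.
Long rows with host=UG6, level=FATAL: min(3, 222, 408) = 3.

3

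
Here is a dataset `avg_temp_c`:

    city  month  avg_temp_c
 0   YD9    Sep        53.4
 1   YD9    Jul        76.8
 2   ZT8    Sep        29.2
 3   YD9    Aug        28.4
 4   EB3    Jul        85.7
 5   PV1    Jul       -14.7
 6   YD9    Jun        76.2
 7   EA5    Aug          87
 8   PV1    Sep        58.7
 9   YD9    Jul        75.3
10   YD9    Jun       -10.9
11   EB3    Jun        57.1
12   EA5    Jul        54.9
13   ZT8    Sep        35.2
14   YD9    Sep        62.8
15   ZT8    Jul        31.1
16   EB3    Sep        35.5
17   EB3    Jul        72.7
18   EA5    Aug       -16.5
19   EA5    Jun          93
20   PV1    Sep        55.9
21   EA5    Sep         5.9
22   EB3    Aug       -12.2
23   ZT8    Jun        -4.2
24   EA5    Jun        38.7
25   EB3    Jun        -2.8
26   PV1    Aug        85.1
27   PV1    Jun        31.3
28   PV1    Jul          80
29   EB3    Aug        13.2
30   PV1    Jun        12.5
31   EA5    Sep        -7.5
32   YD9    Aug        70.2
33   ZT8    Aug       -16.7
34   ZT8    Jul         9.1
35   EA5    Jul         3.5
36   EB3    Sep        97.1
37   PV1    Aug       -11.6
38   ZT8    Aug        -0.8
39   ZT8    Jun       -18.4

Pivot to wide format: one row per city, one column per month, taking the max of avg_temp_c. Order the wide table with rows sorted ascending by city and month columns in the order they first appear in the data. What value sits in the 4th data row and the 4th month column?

With rows sorted ascending by city, row 4 is city=YD9. month columns in first-appearance order: Sep, Jul, Aug, Jun; column 4 is Jun.
Long rows with city=YD9, month=Jun: max(76.2, -10.9) = 76.2.

76.2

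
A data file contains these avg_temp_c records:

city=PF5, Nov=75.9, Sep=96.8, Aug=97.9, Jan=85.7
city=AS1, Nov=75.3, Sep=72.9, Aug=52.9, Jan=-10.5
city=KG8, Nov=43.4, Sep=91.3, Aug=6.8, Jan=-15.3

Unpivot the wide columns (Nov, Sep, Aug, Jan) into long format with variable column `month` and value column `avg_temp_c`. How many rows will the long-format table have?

3 city values × 4 melted columns = 12 rows.

12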